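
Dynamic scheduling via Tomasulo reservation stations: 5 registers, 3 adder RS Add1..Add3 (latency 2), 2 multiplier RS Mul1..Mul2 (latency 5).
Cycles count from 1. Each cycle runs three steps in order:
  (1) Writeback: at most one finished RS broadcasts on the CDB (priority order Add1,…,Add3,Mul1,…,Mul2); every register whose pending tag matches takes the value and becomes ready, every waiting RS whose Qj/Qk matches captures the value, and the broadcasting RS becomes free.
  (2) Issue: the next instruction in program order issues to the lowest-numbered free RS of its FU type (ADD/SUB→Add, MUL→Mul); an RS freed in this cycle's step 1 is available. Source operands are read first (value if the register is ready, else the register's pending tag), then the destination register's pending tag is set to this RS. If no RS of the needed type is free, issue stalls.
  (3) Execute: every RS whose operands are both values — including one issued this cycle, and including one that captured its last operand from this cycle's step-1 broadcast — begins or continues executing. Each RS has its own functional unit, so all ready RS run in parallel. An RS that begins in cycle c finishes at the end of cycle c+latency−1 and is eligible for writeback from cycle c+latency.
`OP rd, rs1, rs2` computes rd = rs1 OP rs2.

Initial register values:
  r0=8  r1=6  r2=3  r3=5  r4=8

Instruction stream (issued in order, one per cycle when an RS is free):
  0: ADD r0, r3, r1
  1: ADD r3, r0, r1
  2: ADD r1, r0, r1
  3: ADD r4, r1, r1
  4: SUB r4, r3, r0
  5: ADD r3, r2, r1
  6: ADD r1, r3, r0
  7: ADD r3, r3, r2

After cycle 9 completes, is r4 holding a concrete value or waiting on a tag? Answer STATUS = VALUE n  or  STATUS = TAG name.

cycle 1: issue ADD r0<-Add1 // r0:Add1,r1:6,r2:3,r3:5,r4:8
cycle 2: issue ADD r3<-Add2 // r0:Add1,r1:6,r2:3,r3:Add2,r4:8
cycle 3: CDB Add1=11; issue ADD r1<-Add1 // r0:11,r1:Add1,r2:3,r3:Add2,r4:8
cycle 4: issue ADD r4<-Add3 // r0:11,r1:Add1,r2:3,r3:Add2,r4:Add3
cycle 5: CDB Add1=17; issue SUB r4<-Add1 // r0:11,r1:17,r2:3,r3:Add2,r4:Add1
cycle 6: CDB Add2=17; issue ADD r3<-Add2 // r0:11,r1:17,r2:3,r3:Add2,r4:Add1
cycle 7: CDB Add3=34; issue ADD r1<-Add3 // r0:11,r1:Add3,r2:3,r3:Add2,r4:Add1
cycle 8: CDB Add1=6; issue ADD r3<-Add1 // r0:11,r1:Add3,r2:3,r3:Add1,r4:6
cycle 9: CDB Add2=20 // r0:11,r1:Add3,r2:3,r3:Add1,r4:6

STATUS = VALUE 6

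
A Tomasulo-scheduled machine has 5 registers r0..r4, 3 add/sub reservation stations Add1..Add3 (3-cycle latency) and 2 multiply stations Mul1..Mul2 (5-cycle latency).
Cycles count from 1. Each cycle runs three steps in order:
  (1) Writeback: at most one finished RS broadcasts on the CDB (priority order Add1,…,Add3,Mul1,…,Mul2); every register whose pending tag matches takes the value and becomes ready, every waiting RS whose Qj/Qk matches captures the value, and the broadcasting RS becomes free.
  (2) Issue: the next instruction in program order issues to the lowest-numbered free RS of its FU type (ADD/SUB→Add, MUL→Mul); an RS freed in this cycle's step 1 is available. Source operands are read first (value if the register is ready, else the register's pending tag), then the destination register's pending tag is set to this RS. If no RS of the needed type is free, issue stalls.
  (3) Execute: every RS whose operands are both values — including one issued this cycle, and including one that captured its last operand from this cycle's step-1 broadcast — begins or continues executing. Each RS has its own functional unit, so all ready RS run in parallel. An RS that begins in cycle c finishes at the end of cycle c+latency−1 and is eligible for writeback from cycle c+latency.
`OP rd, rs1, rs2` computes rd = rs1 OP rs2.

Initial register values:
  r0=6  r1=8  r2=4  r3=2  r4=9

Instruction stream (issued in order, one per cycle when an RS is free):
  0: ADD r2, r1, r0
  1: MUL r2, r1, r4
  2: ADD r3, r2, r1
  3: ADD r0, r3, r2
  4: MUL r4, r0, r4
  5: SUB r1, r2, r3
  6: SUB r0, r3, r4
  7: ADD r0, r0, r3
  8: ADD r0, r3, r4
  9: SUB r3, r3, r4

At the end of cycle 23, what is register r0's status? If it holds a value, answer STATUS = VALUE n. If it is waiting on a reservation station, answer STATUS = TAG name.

STATUS = VALUE 1448

  c1: issue ADD r2<-Add1  regs: r0:6,r1:8,r2:Add1,r3:2,r4:9
  c2: issue MUL r2<-Mul1  regs: r0:6,r1:8,r2:Mul1,r3:2,r4:9
  c3: issue ADD r3<-Add2  regs: r0:6,r1:8,r2:Mul1,r3:Add2,r4:9
  c4: CDB Add1=14; issue ADD r0<-Add1  regs: r0:Add1,r1:8,r2:Mul1,r3:Add2,r4:9
  c5: issue MUL r4<-Mul2  regs: r0:Add1,r1:8,r2:Mul1,r3:Add2,r4:Mul2
  c6: issue SUB r1<-Add3  regs: r0:Add1,r1:Add3,r2:Mul1,r3:Add2,r4:Mul2
  c7: CDB Mul1=72; stall  regs: r0:Add1,r1:Add3,r2:72,r3:Add2,r4:Mul2
  c8: stall  regs: r0:Add1,r1:Add3,r2:72,r3:Add2,r4:Mul2
  c9: stall  regs: r0:Add1,r1:Add3,r2:72,r3:Add2,r4:Mul2
  c10: CDB Add2=80; issue SUB r0<-Add2  regs: r0:Add2,r1:Add3,r2:72,r3:80,r4:Mul2
  c11: stall  regs: r0:Add2,r1:Add3,r2:72,r3:80,r4:Mul2
  c12: stall  regs: r0:Add2,r1:Add3,r2:72,r3:80,r4:Mul2
  c13: CDB Add1=152; issue ADD r0<-Add1  regs: r0:Add1,r1:Add3,r2:72,r3:80,r4:Mul2
  c14: CDB Add3=-8; issue ADD r0<-Add3  regs: r0:Add3,r1:-8,r2:72,r3:80,r4:Mul2
  c15: stall  regs: r0:Add3,r1:-8,r2:72,r3:80,r4:Mul2
  c16: stall  regs: r0:Add3,r1:-8,r2:72,r3:80,r4:Mul2
  c17: stall  regs: r0:Add3,r1:-8,r2:72,r3:80,r4:Mul2
  c18: CDB Mul2=1368; stall  regs: r0:Add3,r1:-8,r2:72,r3:80,r4:1368
  c19: stall  regs: r0:Add3,r1:-8,r2:72,r3:80,r4:1368
  c20: stall  regs: r0:Add3,r1:-8,r2:72,r3:80,r4:1368
  c21: CDB Add2=-1288; issue SUB r3<-Add2  regs: r0:Add3,r1:-8,r2:72,r3:Add2,r4:1368
  c22: CDB Add3=1448  regs: r0:1448,r1:-8,r2:72,r3:Add2,r4:1368
  c23: -  regs: r0:1448,r1:-8,r2:72,r3:Add2,r4:1368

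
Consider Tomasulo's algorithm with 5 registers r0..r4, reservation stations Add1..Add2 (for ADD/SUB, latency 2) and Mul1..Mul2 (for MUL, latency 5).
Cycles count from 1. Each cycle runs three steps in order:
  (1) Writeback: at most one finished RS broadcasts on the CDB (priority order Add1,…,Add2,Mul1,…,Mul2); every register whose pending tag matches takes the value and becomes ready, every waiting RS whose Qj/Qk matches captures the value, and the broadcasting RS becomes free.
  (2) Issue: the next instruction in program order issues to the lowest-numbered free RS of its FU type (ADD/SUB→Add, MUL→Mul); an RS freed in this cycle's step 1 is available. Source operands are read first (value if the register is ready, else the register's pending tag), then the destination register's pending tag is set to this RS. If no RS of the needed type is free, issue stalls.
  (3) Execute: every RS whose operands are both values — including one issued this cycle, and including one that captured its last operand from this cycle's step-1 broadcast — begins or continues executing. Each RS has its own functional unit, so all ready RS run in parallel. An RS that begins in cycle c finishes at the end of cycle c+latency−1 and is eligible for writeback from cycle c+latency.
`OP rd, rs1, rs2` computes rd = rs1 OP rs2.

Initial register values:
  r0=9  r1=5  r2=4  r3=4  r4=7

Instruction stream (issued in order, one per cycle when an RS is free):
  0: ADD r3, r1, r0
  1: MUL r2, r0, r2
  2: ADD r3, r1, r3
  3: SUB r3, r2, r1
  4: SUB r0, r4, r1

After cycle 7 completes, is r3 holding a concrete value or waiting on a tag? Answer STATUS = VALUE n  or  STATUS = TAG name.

  c1: issue ADD r3<-Add1  regs: r0:9,r1:5,r2:4,r3:Add1,r4:7
  c2: issue MUL r2<-Mul1  regs: r0:9,r1:5,r2:Mul1,r3:Add1,r4:7
  c3: CDB Add1=14; issue ADD r3<-Add1  regs: r0:9,r1:5,r2:Mul1,r3:Add1,r4:7
  c4: issue SUB r3<-Add2  regs: r0:9,r1:5,r2:Mul1,r3:Add2,r4:7
  c5: CDB Add1=19; issue SUB r0<-Add1  regs: r0:Add1,r1:5,r2:Mul1,r3:Add2,r4:7
  c6: -  regs: r0:Add1,r1:5,r2:Mul1,r3:Add2,r4:7
  c7: CDB Add1=2  regs: r0:2,r1:5,r2:Mul1,r3:Add2,r4:7

STATUS = TAG Add2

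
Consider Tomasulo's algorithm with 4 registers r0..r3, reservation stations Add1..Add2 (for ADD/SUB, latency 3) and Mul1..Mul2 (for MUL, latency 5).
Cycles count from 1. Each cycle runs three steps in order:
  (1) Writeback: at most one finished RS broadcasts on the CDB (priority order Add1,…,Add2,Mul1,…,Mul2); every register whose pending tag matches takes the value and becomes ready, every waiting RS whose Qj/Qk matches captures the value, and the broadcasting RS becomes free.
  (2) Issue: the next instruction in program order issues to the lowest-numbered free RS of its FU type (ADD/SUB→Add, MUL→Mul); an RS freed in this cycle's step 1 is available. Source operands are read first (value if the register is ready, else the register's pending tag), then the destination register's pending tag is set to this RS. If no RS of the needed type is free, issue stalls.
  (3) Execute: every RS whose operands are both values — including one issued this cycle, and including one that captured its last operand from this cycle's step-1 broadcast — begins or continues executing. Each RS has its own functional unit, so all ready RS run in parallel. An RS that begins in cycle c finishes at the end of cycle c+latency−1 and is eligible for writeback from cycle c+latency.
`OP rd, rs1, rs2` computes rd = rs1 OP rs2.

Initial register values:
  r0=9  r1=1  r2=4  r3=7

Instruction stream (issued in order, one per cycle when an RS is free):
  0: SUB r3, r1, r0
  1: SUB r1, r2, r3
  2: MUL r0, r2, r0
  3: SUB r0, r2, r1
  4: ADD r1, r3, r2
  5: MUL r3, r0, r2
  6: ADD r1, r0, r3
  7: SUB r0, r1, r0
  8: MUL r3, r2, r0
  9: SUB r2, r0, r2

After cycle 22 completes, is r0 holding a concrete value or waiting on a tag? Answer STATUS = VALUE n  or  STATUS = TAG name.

STATUS = VALUE -32

  c1: issue SUB r3<-Add1  regs: r0:9,r1:1,r2:4,r3:Add1
  c2: issue SUB r1<-Add2  regs: r0:9,r1:Add2,r2:4,r3:Add1
  c3: issue MUL r0<-Mul1  regs: r0:Mul1,r1:Add2,r2:4,r3:Add1
  c4: CDB Add1=-8; issue SUB r0<-Add1  regs: r0:Add1,r1:Add2,r2:4,r3:-8
  c5: stall  regs: r0:Add1,r1:Add2,r2:4,r3:-8
  c6: stall  regs: r0:Add1,r1:Add2,r2:4,r3:-8
  c7: CDB Add2=12; issue ADD r1<-Add2  regs: r0:Add1,r1:Add2,r2:4,r3:-8
  c8: CDB Mul1=36; issue MUL r3<-Mul1  regs: r0:Add1,r1:Add2,r2:4,r3:Mul1
  c9: stall  regs: r0:Add1,r1:Add2,r2:4,r3:Mul1
  c10: CDB Add1=-8; issue ADD r1<-Add1  regs: r0:-8,r1:Add1,r2:4,r3:Mul1
  c11: CDB Add2=-4; issue SUB r0<-Add2  regs: r0:Add2,r1:Add1,r2:4,r3:Mul1
  c12: issue MUL r3<-Mul2  regs: r0:Add2,r1:Add1,r2:4,r3:Mul2
  c13: stall  regs: r0:Add2,r1:Add1,r2:4,r3:Mul2
  c14: stall  regs: r0:Add2,r1:Add1,r2:4,r3:Mul2
  c15: CDB Mul1=-32; stall  regs: r0:Add2,r1:Add1,r2:4,r3:Mul2
  c16: stall  regs: r0:Add2,r1:Add1,r2:4,r3:Mul2
  c17: stall  regs: r0:Add2,r1:Add1,r2:4,r3:Mul2
  c18: CDB Add1=-40; issue SUB r2<-Add1  regs: r0:Add2,r1:-40,r2:Add1,r3:Mul2
  c19: -  regs: r0:Add2,r1:-40,r2:Add1,r3:Mul2
  c20: -  regs: r0:Add2,r1:-40,r2:Add1,r3:Mul2
  c21: CDB Add2=-32  regs: r0:-32,r1:-40,r2:Add1,r3:Mul2
  c22: -  regs: r0:-32,r1:-40,r2:Add1,r3:Mul2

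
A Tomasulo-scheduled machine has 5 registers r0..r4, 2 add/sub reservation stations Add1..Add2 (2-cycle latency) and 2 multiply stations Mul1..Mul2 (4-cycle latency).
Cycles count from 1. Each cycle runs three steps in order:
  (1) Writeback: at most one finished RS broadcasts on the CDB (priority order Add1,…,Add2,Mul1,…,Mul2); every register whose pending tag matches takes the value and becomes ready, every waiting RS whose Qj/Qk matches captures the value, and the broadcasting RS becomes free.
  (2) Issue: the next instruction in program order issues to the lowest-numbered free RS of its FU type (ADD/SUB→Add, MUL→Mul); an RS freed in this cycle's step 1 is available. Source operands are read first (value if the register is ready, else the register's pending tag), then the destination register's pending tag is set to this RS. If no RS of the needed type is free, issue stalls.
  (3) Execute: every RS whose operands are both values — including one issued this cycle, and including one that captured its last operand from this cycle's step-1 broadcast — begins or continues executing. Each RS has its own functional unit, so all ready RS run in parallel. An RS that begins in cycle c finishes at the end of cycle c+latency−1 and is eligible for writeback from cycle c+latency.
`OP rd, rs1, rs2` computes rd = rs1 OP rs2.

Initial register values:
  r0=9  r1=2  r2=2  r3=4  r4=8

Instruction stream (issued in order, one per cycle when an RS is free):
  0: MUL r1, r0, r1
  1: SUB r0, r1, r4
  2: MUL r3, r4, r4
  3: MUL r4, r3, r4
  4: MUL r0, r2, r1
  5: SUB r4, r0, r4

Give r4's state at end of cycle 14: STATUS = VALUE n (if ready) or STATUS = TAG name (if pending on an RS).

STATUS = TAG Add1

cycle 1: issue MUL r1<-Mul1 // r0:9,r1:Mul1,r2:2,r3:4,r4:8
cycle 2: issue SUB r0<-Add1 // r0:Add1,r1:Mul1,r2:2,r3:4,r4:8
cycle 3: issue MUL r3<-Mul2 // r0:Add1,r1:Mul1,r2:2,r3:Mul2,r4:8
cycle 4: stall // r0:Add1,r1:Mul1,r2:2,r3:Mul2,r4:8
cycle 5: CDB Mul1=18; issue MUL r4<-Mul1 // r0:Add1,r1:18,r2:2,r3:Mul2,r4:Mul1
cycle 6: stall // r0:Add1,r1:18,r2:2,r3:Mul2,r4:Mul1
cycle 7: CDB Add1=10; stall // r0:10,r1:18,r2:2,r3:Mul2,r4:Mul1
cycle 8: CDB Mul2=64; issue MUL r0<-Mul2 // r0:Mul2,r1:18,r2:2,r3:64,r4:Mul1
cycle 9: issue SUB r4<-Add1 // r0:Mul2,r1:18,r2:2,r3:64,r4:Add1
cycle 10: - // r0:Mul2,r1:18,r2:2,r3:64,r4:Add1
cycle 11: - // r0:Mul2,r1:18,r2:2,r3:64,r4:Add1
cycle 12: CDB Mul1=512 // r0:Mul2,r1:18,r2:2,r3:64,r4:Add1
cycle 13: CDB Mul2=36 // r0:36,r1:18,r2:2,r3:64,r4:Add1
cycle 14: - // r0:36,r1:18,r2:2,r3:64,r4:Add1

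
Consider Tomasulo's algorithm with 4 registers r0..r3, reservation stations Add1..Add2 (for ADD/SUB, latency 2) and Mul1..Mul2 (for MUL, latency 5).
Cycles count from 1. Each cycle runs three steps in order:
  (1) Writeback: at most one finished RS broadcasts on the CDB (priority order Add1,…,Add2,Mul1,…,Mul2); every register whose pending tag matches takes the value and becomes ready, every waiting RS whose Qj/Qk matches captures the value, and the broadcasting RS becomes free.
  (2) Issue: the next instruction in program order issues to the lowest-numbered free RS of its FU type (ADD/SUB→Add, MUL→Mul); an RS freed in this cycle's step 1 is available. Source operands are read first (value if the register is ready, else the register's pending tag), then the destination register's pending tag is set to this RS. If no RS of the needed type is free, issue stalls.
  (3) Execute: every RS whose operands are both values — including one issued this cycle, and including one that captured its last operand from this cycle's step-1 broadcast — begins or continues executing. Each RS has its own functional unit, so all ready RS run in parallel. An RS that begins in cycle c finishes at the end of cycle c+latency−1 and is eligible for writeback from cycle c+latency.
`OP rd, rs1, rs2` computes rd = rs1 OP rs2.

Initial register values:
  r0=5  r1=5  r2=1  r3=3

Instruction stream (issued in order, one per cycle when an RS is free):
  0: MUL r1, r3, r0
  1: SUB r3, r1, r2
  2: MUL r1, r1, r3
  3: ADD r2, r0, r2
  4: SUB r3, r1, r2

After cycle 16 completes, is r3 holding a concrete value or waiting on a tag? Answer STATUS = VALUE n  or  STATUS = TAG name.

  c1: issue MUL r1<-Mul1  regs: r0:5,r1:Mul1,r2:1,r3:3
  c2: issue SUB r3<-Add1  regs: r0:5,r1:Mul1,r2:1,r3:Add1
  c3: issue MUL r1<-Mul2  regs: r0:5,r1:Mul2,r2:1,r3:Add1
  c4: issue ADD r2<-Add2  regs: r0:5,r1:Mul2,r2:Add2,r3:Add1
  c5: stall  regs: r0:5,r1:Mul2,r2:Add2,r3:Add1
  c6: CDB Add2=6; issue SUB r3<-Add2  regs: r0:5,r1:Mul2,r2:6,r3:Add2
  c7: CDB Mul1=15  regs: r0:5,r1:Mul2,r2:6,r3:Add2
  c8: -  regs: r0:5,r1:Mul2,r2:6,r3:Add2
  c9: CDB Add1=14  regs: r0:5,r1:Mul2,r2:6,r3:Add2
  c10: -  regs: r0:5,r1:Mul2,r2:6,r3:Add2
  c11: -  regs: r0:5,r1:Mul2,r2:6,r3:Add2
  c12: -  regs: r0:5,r1:Mul2,r2:6,r3:Add2
  c13: -  regs: r0:5,r1:Mul2,r2:6,r3:Add2
  c14: CDB Mul2=210  regs: r0:5,r1:210,r2:6,r3:Add2
  c15: -  regs: r0:5,r1:210,r2:6,r3:Add2
  c16: CDB Add2=204  regs: r0:5,r1:210,r2:6,r3:204

STATUS = VALUE 204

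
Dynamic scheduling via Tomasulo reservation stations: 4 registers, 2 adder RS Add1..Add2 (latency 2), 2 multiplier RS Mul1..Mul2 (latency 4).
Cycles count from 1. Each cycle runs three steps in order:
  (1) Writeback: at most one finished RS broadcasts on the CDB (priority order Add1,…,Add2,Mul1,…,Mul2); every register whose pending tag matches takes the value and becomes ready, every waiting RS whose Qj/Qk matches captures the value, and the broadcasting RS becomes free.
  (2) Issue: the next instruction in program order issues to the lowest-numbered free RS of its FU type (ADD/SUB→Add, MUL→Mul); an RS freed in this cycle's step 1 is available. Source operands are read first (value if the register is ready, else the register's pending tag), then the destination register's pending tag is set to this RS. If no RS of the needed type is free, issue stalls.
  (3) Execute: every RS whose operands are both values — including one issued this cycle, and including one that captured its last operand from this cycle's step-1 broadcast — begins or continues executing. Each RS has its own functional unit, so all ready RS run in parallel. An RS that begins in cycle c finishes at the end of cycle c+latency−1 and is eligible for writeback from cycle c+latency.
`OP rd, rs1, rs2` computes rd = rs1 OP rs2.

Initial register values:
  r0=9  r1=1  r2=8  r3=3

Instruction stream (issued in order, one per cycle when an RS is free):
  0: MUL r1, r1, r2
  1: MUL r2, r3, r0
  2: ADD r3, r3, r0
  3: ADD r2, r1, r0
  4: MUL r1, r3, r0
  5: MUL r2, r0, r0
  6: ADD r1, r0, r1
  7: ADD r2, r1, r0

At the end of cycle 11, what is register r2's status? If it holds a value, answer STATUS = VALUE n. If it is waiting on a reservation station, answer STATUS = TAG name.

STATUS = TAG Add2

  c1: issue MUL r1<-Mul1  regs: r0:9,r1:Mul1,r2:8,r3:3
  c2: issue MUL r2<-Mul2  regs: r0:9,r1:Mul1,r2:Mul2,r3:3
  c3: issue ADD r3<-Add1  regs: r0:9,r1:Mul1,r2:Mul2,r3:Add1
  c4: issue ADD r2<-Add2  regs: r0:9,r1:Mul1,r2:Add2,r3:Add1
  c5: CDB Add1=12; stall  regs: r0:9,r1:Mul1,r2:Add2,r3:12
  c6: CDB Mul1=8; issue MUL r1<-Mul1  regs: r0:9,r1:Mul1,r2:Add2,r3:12
  c7: CDB Mul2=27; issue MUL r2<-Mul2  regs: r0:9,r1:Mul1,r2:Mul2,r3:12
  c8: CDB Add2=17; issue ADD r1<-Add1  regs: r0:9,r1:Add1,r2:Mul2,r3:12
  c9: issue ADD r2<-Add2  regs: r0:9,r1:Add1,r2:Add2,r3:12
  c10: CDB Mul1=108  regs: r0:9,r1:Add1,r2:Add2,r3:12
  c11: CDB Mul2=81  regs: r0:9,r1:Add1,r2:Add2,r3:12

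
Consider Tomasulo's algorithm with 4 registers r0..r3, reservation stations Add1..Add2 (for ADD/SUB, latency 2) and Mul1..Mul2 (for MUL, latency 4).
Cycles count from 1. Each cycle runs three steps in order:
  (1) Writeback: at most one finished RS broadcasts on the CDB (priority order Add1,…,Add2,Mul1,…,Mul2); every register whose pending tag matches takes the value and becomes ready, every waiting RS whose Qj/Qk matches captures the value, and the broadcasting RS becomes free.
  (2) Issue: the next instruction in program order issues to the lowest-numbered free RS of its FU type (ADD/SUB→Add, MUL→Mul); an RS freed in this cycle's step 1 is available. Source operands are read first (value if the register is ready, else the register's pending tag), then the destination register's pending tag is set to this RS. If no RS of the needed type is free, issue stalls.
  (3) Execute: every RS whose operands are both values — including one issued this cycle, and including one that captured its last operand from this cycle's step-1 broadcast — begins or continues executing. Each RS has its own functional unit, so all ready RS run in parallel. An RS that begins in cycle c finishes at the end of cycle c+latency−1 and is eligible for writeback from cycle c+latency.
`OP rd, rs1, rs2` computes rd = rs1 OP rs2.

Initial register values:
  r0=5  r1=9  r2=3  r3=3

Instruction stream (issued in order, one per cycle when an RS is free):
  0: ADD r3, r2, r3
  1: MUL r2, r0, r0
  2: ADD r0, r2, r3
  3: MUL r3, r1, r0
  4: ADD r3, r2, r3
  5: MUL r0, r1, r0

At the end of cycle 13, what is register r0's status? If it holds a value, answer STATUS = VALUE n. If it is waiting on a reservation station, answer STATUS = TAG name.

STATUS = VALUE 279

cycle 1: issue ADD r3<-Add1 // r0:5,r1:9,r2:3,r3:Add1
cycle 2: issue MUL r2<-Mul1 // r0:5,r1:9,r2:Mul1,r3:Add1
cycle 3: CDB Add1=6; issue ADD r0<-Add1 // r0:Add1,r1:9,r2:Mul1,r3:6
cycle 4: issue MUL r3<-Mul2 // r0:Add1,r1:9,r2:Mul1,r3:Mul2
cycle 5: issue ADD r3<-Add2 // r0:Add1,r1:9,r2:Mul1,r3:Add2
cycle 6: CDB Mul1=25; issue MUL r0<-Mul1 // r0:Mul1,r1:9,r2:25,r3:Add2
cycle 7: - // r0:Mul1,r1:9,r2:25,r3:Add2
cycle 8: CDB Add1=31 // r0:Mul1,r1:9,r2:25,r3:Add2
cycle 9: - // r0:Mul1,r1:9,r2:25,r3:Add2
cycle 10: - // r0:Mul1,r1:9,r2:25,r3:Add2
cycle 11: - // r0:Mul1,r1:9,r2:25,r3:Add2
cycle 12: CDB Mul1=279 // r0:279,r1:9,r2:25,r3:Add2
cycle 13: CDB Mul2=279 // r0:279,r1:9,r2:25,r3:Add2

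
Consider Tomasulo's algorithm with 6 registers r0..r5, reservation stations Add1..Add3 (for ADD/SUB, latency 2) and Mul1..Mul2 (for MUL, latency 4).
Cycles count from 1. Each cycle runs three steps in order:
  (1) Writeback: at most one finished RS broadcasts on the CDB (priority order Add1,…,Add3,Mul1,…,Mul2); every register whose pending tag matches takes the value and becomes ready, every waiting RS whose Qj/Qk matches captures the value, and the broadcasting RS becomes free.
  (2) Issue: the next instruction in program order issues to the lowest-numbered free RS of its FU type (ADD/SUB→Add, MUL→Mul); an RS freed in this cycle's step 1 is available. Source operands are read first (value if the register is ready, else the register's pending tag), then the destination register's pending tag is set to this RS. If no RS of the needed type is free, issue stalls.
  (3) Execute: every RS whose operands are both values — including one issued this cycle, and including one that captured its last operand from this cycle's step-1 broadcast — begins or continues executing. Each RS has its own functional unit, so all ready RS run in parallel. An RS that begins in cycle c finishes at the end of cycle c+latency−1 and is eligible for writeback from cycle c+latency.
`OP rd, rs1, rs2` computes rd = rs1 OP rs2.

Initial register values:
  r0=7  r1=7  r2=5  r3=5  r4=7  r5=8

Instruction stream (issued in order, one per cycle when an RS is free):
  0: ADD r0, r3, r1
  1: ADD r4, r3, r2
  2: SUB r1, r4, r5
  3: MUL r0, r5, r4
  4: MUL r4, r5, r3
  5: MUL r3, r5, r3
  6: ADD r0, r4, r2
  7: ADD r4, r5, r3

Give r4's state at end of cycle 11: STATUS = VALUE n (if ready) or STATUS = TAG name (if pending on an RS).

c1: issue ADD r0<-Add1 | r0:Add1,r1:7,r2:5,r3:5,r4:7,r5:8
c2: issue ADD r4<-Add2 | r0:Add1,r1:7,r2:5,r3:5,r4:Add2,r5:8
c3: CDB Add1=12; issue SUB r1<-Add1 | r0:12,r1:Add1,r2:5,r3:5,r4:Add2,r5:8
c4: CDB Add2=10; issue MUL r0<-Mul1 | r0:Mul1,r1:Add1,r2:5,r3:5,r4:10,r5:8
c5: issue MUL r4<-Mul2 | r0:Mul1,r1:Add1,r2:5,r3:5,r4:Mul2,r5:8
c6: CDB Add1=2; stall | r0:Mul1,r1:2,r2:5,r3:5,r4:Mul2,r5:8
c7: stall | r0:Mul1,r1:2,r2:5,r3:5,r4:Mul2,r5:8
c8: CDB Mul1=80; issue MUL r3<-Mul1 | r0:80,r1:2,r2:5,r3:Mul1,r4:Mul2,r5:8
c9: CDB Mul2=40; issue ADD r0<-Add1 | r0:Add1,r1:2,r2:5,r3:Mul1,r4:40,r5:8
c10: issue ADD r4<-Add2 | r0:Add1,r1:2,r2:5,r3:Mul1,r4:Add2,r5:8
c11: CDB Add1=45 | r0:45,r1:2,r2:5,r3:Mul1,r4:Add2,r5:8

STATUS = TAG Add2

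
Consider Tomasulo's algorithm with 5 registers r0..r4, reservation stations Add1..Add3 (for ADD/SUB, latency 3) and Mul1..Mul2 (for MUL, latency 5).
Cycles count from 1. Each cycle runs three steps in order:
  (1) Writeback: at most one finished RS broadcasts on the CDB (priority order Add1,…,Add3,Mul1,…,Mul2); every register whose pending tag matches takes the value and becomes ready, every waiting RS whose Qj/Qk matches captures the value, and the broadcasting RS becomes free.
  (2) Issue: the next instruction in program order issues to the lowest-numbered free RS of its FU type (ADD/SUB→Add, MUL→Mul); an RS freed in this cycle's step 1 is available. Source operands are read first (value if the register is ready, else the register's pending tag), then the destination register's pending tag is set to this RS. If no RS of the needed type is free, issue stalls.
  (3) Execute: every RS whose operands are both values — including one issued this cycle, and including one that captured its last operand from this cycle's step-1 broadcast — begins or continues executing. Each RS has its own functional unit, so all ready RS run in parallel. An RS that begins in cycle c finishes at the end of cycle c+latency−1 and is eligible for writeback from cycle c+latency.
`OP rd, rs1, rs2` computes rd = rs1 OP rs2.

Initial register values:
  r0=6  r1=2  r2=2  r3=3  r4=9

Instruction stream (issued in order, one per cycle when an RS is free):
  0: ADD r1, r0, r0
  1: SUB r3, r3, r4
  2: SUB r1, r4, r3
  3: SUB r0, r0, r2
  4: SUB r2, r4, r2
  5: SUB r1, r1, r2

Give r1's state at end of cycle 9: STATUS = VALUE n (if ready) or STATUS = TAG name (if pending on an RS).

STATUS = TAG Add1

  c1: issue ADD r1<-Add1  regs: r0:6,r1:Add1,r2:2,r3:3,r4:9
  c2: issue SUB r3<-Add2  regs: r0:6,r1:Add1,r2:2,r3:Add2,r4:9
  c3: issue SUB r1<-Add3  regs: r0:6,r1:Add3,r2:2,r3:Add2,r4:9
  c4: CDB Add1=12; issue SUB r0<-Add1  regs: r0:Add1,r1:Add3,r2:2,r3:Add2,r4:9
  c5: CDB Add2=-6; issue SUB r2<-Add2  regs: r0:Add1,r1:Add3,r2:Add2,r3:-6,r4:9
  c6: stall  regs: r0:Add1,r1:Add3,r2:Add2,r3:-6,r4:9
  c7: CDB Add1=4; issue SUB r1<-Add1  regs: r0:4,r1:Add1,r2:Add2,r3:-6,r4:9
  c8: CDB Add2=7  regs: r0:4,r1:Add1,r2:7,r3:-6,r4:9
  c9: CDB Add3=15  regs: r0:4,r1:Add1,r2:7,r3:-6,r4:9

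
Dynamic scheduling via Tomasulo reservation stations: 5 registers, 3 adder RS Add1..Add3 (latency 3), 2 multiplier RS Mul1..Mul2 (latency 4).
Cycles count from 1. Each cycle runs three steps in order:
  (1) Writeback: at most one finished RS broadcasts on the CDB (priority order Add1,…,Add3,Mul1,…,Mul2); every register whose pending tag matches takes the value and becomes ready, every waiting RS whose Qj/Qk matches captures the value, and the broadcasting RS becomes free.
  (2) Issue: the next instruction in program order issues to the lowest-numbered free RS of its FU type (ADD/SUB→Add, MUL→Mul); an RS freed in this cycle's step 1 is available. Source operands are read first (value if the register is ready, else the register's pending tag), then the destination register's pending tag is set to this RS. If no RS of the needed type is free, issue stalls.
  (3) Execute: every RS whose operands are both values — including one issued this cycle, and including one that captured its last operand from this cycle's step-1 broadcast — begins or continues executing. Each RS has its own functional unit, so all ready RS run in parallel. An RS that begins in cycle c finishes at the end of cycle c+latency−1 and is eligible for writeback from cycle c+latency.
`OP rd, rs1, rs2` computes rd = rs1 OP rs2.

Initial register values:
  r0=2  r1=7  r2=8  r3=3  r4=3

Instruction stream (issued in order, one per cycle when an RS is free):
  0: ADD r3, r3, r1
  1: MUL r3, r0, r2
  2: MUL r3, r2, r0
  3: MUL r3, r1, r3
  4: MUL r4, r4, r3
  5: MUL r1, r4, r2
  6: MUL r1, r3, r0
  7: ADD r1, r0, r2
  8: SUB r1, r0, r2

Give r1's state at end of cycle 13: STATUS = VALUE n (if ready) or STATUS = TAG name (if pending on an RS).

cycle 1: issue ADD r3<-Add1 // r0:2,r1:7,r2:8,r3:Add1,r4:3
cycle 2: issue MUL r3<-Mul1 // r0:2,r1:7,r2:8,r3:Mul1,r4:3
cycle 3: issue MUL r3<-Mul2 // r0:2,r1:7,r2:8,r3:Mul2,r4:3
cycle 4: CDB Add1=10; stall // r0:2,r1:7,r2:8,r3:Mul2,r4:3
cycle 5: stall // r0:2,r1:7,r2:8,r3:Mul2,r4:3
cycle 6: CDB Mul1=16; issue MUL r3<-Mul1 // r0:2,r1:7,r2:8,r3:Mul1,r4:3
cycle 7: CDB Mul2=16; issue MUL r4<-Mul2 // r0:2,r1:7,r2:8,r3:Mul1,r4:Mul2
cycle 8: stall // r0:2,r1:7,r2:8,r3:Mul1,r4:Mul2
cycle 9: stall // r0:2,r1:7,r2:8,r3:Mul1,r4:Mul2
cycle 10: stall // r0:2,r1:7,r2:8,r3:Mul1,r4:Mul2
cycle 11: CDB Mul1=112; issue MUL r1<-Mul1 // r0:2,r1:Mul1,r2:8,r3:112,r4:Mul2
cycle 12: stall // r0:2,r1:Mul1,r2:8,r3:112,r4:Mul2
cycle 13: stall // r0:2,r1:Mul1,r2:8,r3:112,r4:Mul2

STATUS = TAG Mul1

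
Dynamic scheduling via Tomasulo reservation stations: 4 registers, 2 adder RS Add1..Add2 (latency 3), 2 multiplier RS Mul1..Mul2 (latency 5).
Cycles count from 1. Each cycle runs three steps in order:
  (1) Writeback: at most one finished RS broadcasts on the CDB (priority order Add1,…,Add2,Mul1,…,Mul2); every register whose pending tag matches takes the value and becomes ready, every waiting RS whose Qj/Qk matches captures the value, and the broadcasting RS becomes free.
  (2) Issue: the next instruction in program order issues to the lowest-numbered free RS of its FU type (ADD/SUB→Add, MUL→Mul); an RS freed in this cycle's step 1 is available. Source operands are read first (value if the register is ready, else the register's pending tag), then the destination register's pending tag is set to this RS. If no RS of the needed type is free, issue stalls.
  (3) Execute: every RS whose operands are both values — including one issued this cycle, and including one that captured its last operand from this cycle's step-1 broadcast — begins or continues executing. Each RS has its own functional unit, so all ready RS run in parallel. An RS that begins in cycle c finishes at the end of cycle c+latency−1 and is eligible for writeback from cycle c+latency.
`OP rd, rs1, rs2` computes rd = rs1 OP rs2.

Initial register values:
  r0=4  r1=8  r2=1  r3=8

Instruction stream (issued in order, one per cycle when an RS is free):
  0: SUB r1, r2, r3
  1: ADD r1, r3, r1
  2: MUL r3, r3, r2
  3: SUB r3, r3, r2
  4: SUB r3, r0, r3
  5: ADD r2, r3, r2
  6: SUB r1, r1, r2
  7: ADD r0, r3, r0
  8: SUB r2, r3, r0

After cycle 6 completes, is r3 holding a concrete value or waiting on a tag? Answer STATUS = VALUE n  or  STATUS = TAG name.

STATUS = TAG Add1

c1: issue SUB r1<-Add1 | r0:4,r1:Add1,r2:1,r3:8
c2: issue ADD r1<-Add2 | r0:4,r1:Add2,r2:1,r3:8
c3: issue MUL r3<-Mul1 | r0:4,r1:Add2,r2:1,r3:Mul1
c4: CDB Add1=-7; issue SUB r3<-Add1 | r0:4,r1:Add2,r2:1,r3:Add1
c5: stall | r0:4,r1:Add2,r2:1,r3:Add1
c6: stall | r0:4,r1:Add2,r2:1,r3:Add1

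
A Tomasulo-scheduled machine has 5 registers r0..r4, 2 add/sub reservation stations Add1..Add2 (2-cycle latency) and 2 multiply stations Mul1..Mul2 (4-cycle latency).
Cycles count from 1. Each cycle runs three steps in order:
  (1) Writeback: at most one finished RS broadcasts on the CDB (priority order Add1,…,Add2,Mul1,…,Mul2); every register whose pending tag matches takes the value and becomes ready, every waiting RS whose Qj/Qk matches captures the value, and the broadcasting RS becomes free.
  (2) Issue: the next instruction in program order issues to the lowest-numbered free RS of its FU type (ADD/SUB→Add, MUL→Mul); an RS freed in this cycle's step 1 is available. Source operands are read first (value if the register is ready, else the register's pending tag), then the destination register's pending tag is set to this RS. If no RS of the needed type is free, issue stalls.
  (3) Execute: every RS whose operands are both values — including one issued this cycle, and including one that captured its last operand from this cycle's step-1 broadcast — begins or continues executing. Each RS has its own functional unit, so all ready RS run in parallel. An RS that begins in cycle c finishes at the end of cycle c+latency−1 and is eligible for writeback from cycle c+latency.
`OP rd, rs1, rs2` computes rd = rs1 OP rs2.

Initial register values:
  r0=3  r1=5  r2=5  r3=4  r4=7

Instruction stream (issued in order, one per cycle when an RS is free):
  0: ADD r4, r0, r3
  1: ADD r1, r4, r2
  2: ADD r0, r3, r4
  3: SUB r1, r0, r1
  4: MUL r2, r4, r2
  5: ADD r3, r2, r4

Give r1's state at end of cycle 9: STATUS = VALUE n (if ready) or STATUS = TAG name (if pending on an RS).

c1: issue ADD r4<-Add1 | r0:3,r1:5,r2:5,r3:4,r4:Add1
c2: issue ADD r1<-Add2 | r0:3,r1:Add2,r2:5,r3:4,r4:Add1
c3: CDB Add1=7; issue ADD r0<-Add1 | r0:Add1,r1:Add2,r2:5,r3:4,r4:7
c4: stall | r0:Add1,r1:Add2,r2:5,r3:4,r4:7
c5: CDB Add1=11; issue SUB r1<-Add1 | r0:11,r1:Add1,r2:5,r3:4,r4:7
c6: CDB Add2=12; issue MUL r2<-Mul1 | r0:11,r1:Add1,r2:Mul1,r3:4,r4:7
c7: issue ADD r3<-Add2 | r0:11,r1:Add1,r2:Mul1,r3:Add2,r4:7
c8: CDB Add1=-1 | r0:11,r1:-1,r2:Mul1,r3:Add2,r4:7
c9: - | r0:11,r1:-1,r2:Mul1,r3:Add2,r4:7

STATUS = VALUE -1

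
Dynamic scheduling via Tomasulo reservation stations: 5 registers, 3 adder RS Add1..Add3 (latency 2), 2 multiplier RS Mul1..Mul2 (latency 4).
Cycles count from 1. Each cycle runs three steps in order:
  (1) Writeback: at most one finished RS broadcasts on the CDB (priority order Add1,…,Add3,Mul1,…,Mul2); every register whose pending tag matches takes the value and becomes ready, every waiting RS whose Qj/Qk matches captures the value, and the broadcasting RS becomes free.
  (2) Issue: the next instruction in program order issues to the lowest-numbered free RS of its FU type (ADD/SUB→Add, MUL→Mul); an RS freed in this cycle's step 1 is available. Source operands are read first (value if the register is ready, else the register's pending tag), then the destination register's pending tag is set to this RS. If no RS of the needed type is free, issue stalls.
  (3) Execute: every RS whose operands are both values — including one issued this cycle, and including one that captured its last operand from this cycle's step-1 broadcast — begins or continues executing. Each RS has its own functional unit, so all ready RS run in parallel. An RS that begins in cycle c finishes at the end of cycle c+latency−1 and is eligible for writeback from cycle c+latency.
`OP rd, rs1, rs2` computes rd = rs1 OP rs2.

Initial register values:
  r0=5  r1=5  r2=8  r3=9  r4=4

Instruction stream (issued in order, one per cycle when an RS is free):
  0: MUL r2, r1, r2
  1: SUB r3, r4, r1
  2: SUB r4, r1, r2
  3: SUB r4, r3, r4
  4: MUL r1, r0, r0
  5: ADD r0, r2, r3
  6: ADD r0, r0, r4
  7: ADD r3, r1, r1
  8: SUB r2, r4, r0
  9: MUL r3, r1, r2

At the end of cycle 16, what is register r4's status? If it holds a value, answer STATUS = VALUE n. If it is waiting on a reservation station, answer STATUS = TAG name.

STATUS = VALUE 34

  c1: issue MUL r2<-Mul1  regs: r0:5,r1:5,r2:Mul1,r3:9,r4:4
  c2: issue SUB r3<-Add1  regs: r0:5,r1:5,r2:Mul1,r3:Add1,r4:4
  c3: issue SUB r4<-Add2  regs: r0:5,r1:5,r2:Mul1,r3:Add1,r4:Add2
  c4: CDB Add1=-1; issue SUB r4<-Add1  regs: r0:5,r1:5,r2:Mul1,r3:-1,r4:Add1
  c5: CDB Mul1=40; issue MUL r1<-Mul1  regs: r0:5,r1:Mul1,r2:40,r3:-1,r4:Add1
  c6: issue ADD r0<-Add3  regs: r0:Add3,r1:Mul1,r2:40,r3:-1,r4:Add1
  c7: CDB Add2=-35; issue ADD r0<-Add2  regs: r0:Add2,r1:Mul1,r2:40,r3:-1,r4:Add1
  c8: CDB Add3=39; issue ADD r3<-Add3  regs: r0:Add2,r1:Mul1,r2:40,r3:Add3,r4:Add1
  c9: CDB Add1=34; issue SUB r2<-Add1  regs: r0:Add2,r1:Mul1,r2:Add1,r3:Add3,r4:34
  c10: CDB Mul1=25; issue MUL r3<-Mul1  regs: r0:Add2,r1:25,r2:Add1,r3:Mul1,r4:34
  c11: CDB Add2=73  regs: r0:73,r1:25,r2:Add1,r3:Mul1,r4:34
  c12: CDB Add3=50  regs: r0:73,r1:25,r2:Add1,r3:Mul1,r4:34
  c13: CDB Add1=-39  regs: r0:73,r1:25,r2:-39,r3:Mul1,r4:34
  c14: -  regs: r0:73,r1:25,r2:-39,r3:Mul1,r4:34
  c15: -  regs: r0:73,r1:25,r2:-39,r3:Mul1,r4:34
  c16: -  regs: r0:73,r1:25,r2:-39,r3:Mul1,r4:34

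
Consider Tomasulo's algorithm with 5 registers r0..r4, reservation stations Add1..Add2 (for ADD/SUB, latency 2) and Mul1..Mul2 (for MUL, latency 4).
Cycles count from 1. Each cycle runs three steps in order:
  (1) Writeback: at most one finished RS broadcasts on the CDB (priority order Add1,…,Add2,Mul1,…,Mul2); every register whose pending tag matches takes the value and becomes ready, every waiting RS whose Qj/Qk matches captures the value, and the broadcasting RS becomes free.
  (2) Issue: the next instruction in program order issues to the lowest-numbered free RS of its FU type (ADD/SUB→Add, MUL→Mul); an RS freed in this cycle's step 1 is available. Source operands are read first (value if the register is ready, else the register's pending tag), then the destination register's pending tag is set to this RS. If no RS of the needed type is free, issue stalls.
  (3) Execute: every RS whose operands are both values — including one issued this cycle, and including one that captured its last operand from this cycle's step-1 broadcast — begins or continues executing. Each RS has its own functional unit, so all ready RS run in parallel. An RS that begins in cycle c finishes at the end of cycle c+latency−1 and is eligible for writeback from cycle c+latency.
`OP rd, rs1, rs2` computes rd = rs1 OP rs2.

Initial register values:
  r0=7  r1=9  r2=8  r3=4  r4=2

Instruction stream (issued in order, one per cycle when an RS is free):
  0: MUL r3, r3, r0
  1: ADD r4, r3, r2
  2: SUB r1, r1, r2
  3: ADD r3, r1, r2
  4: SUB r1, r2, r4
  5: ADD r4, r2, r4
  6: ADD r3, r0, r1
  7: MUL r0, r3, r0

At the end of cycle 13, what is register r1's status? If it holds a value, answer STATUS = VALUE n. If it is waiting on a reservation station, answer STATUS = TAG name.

STATUS = VALUE -28

  c1: issue MUL r3<-Mul1  regs: r0:7,r1:9,r2:8,r3:Mul1,r4:2
  c2: issue ADD r4<-Add1  regs: r0:7,r1:9,r2:8,r3:Mul1,r4:Add1
  c3: issue SUB r1<-Add2  regs: r0:7,r1:Add2,r2:8,r3:Mul1,r4:Add1
  c4: stall  regs: r0:7,r1:Add2,r2:8,r3:Mul1,r4:Add1
  c5: CDB Add2=1; issue ADD r3<-Add2  regs: r0:7,r1:1,r2:8,r3:Add2,r4:Add1
  c6: CDB Mul1=28; stall  regs: r0:7,r1:1,r2:8,r3:Add2,r4:Add1
  c7: CDB Add2=9; issue SUB r1<-Add2  regs: r0:7,r1:Add2,r2:8,r3:9,r4:Add1
  c8: CDB Add1=36; issue ADD r4<-Add1  regs: r0:7,r1:Add2,r2:8,r3:9,r4:Add1
  c9: stall  regs: r0:7,r1:Add2,r2:8,r3:9,r4:Add1
  c10: CDB Add1=44; issue ADD r3<-Add1  regs: r0:7,r1:Add2,r2:8,r3:Add1,r4:44
  c11: CDB Add2=-28; issue MUL r0<-Mul1  regs: r0:Mul1,r1:-28,r2:8,r3:Add1,r4:44
  c12: -  regs: r0:Mul1,r1:-28,r2:8,r3:Add1,r4:44
  c13: CDB Add1=-21  regs: r0:Mul1,r1:-28,r2:8,r3:-21,r4:44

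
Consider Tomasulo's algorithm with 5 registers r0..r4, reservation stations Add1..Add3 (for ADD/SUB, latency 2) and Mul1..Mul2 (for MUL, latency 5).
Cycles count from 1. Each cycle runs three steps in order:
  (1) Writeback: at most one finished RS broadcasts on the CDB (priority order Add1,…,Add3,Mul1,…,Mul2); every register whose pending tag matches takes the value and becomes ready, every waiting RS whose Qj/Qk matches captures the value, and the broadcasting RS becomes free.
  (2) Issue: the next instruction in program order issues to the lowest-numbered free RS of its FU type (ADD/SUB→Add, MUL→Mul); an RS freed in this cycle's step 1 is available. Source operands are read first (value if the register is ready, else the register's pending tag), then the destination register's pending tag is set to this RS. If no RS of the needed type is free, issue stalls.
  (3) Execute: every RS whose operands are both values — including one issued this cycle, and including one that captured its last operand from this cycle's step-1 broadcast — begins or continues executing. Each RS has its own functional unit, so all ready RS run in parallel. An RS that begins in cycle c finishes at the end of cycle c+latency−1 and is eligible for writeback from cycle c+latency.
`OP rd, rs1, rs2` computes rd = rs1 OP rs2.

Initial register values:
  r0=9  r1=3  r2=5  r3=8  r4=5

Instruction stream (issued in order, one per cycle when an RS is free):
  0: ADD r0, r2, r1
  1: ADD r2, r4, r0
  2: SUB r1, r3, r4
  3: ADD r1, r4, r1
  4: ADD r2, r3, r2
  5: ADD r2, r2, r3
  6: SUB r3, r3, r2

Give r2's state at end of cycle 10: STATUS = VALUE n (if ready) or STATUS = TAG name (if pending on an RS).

c1: issue ADD r0<-Add1 | r0:Add1,r1:3,r2:5,r3:8,r4:5
c2: issue ADD r2<-Add2 | r0:Add1,r1:3,r2:Add2,r3:8,r4:5
c3: CDB Add1=8; issue SUB r1<-Add1 | r0:8,r1:Add1,r2:Add2,r3:8,r4:5
c4: issue ADD r1<-Add3 | r0:8,r1:Add3,r2:Add2,r3:8,r4:5
c5: CDB Add1=3; issue ADD r2<-Add1 | r0:8,r1:Add3,r2:Add1,r3:8,r4:5
c6: CDB Add2=13; issue ADD r2<-Add2 | r0:8,r1:Add3,r2:Add2,r3:8,r4:5
c7: CDB Add3=8; issue SUB r3<-Add3 | r0:8,r1:8,r2:Add2,r3:Add3,r4:5
c8: CDB Add1=21 | r0:8,r1:8,r2:Add2,r3:Add3,r4:5
c9: - | r0:8,r1:8,r2:Add2,r3:Add3,r4:5
c10: CDB Add2=29 | r0:8,r1:8,r2:29,r3:Add3,r4:5

STATUS = VALUE 29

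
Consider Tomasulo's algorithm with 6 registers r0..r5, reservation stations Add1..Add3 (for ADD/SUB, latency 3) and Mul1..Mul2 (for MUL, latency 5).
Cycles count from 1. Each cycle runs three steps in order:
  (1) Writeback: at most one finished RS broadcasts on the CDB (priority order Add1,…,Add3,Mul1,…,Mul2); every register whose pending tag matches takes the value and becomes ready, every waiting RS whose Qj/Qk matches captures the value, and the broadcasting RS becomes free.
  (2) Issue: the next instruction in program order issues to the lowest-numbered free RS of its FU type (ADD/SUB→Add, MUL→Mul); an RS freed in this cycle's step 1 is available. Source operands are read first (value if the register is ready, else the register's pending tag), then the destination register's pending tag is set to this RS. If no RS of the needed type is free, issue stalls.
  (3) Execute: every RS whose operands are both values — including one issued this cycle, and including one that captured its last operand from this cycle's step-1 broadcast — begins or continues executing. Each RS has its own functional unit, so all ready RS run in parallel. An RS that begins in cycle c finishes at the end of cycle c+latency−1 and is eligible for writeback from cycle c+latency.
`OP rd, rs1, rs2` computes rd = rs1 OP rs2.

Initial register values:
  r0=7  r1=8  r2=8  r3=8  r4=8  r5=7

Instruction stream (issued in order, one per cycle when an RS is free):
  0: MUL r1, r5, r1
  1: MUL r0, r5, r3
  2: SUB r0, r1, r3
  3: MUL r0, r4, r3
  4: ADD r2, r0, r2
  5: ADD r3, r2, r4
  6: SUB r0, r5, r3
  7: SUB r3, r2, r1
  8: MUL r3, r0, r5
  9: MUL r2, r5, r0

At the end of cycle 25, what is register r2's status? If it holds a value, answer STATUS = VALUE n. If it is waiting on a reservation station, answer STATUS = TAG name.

  c1: issue MUL r1<-Mul1  regs: r0:7,r1:Mul1,r2:8,r3:8,r4:8,r5:7
  c2: issue MUL r0<-Mul2  regs: r0:Mul2,r1:Mul1,r2:8,r3:8,r4:8,r5:7
  c3: issue SUB r0<-Add1  regs: r0:Add1,r1:Mul1,r2:8,r3:8,r4:8,r5:7
  c4: stall  regs: r0:Add1,r1:Mul1,r2:8,r3:8,r4:8,r5:7
  c5: stall  regs: r0:Add1,r1:Mul1,r2:8,r3:8,r4:8,r5:7
  c6: CDB Mul1=56; issue MUL r0<-Mul1  regs: r0:Mul1,r1:56,r2:8,r3:8,r4:8,r5:7
  c7: CDB Mul2=56; issue ADD r2<-Add2  regs: r0:Mul1,r1:56,r2:Add2,r3:8,r4:8,r5:7
  c8: issue ADD r3<-Add3  regs: r0:Mul1,r1:56,r2:Add2,r3:Add3,r4:8,r5:7
  c9: CDB Add1=48; issue SUB r0<-Add1  regs: r0:Add1,r1:56,r2:Add2,r3:Add3,r4:8,r5:7
  c10: stall  regs: r0:Add1,r1:56,r2:Add2,r3:Add3,r4:8,r5:7
  c11: CDB Mul1=64; stall  regs: r0:Add1,r1:56,r2:Add2,r3:Add3,r4:8,r5:7
  c12: stall  regs: r0:Add1,r1:56,r2:Add2,r3:Add3,r4:8,r5:7
  c13: stall  regs: r0:Add1,r1:56,r2:Add2,r3:Add3,r4:8,r5:7
  c14: CDB Add2=72; issue SUB r3<-Add2  regs: r0:Add1,r1:56,r2:72,r3:Add2,r4:8,r5:7
  c15: issue MUL r3<-Mul1  regs: r0:Add1,r1:56,r2:72,r3:Mul1,r4:8,r5:7
  c16: issue MUL r2<-Mul2  regs: r0:Add1,r1:56,r2:Mul2,r3:Mul1,r4:8,r5:7
  c17: CDB Add2=16  regs: r0:Add1,r1:56,r2:Mul2,r3:Mul1,r4:8,r5:7
  c18: CDB Add3=80  regs: r0:Add1,r1:56,r2:Mul2,r3:Mul1,r4:8,r5:7
  c19: -  regs: r0:Add1,r1:56,r2:Mul2,r3:Mul1,r4:8,r5:7
  c20: -  regs: r0:Add1,r1:56,r2:Mul2,r3:Mul1,r4:8,r5:7
  c21: CDB Add1=-73  regs: r0:-73,r1:56,r2:Mul2,r3:Mul1,r4:8,r5:7
  c22: -  regs: r0:-73,r1:56,r2:Mul2,r3:Mul1,r4:8,r5:7
  c23: -  regs: r0:-73,r1:56,r2:Mul2,r3:Mul1,r4:8,r5:7
  c24: -  regs: r0:-73,r1:56,r2:Mul2,r3:Mul1,r4:8,r5:7
  c25: -  regs: r0:-73,r1:56,r2:Mul2,r3:Mul1,r4:8,r5:7

STATUS = TAG Mul2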